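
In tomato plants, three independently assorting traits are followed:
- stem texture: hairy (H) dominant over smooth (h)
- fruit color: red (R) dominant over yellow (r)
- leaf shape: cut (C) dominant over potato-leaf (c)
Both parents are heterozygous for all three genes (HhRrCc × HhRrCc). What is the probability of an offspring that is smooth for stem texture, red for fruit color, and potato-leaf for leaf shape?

Trihybrid cross: HhRrCc × HhRrCc
Each trait segregates independently with a 3:1 phenotypic ratio, so each gene contributes 3/4 (dominant) or 1/4 (recessive).
Target: smooth (stem texture), red (fruit color), potato-leaf (leaf shape)
Probability = product of independent per-trait probabilities
= 1/4 × 3/4 × 1/4 = 3/64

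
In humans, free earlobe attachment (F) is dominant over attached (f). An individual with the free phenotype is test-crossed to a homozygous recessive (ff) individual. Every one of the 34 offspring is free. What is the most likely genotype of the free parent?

Test cross: ? × ff
All offspring are free.
If the unknown parent were heterozygous (Ff), about half of 34 offspring would be attached; none are. The unknown parent is most likely homozygous dominant (FF).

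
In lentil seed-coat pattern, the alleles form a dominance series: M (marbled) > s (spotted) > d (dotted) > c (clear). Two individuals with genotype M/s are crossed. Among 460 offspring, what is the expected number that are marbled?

Cross: M/s × M/s
Allele dominance: M > s > d > c
Offspring genotypes: 1 M/M, 2 M/s, 1 s/s
Phenotype counts: 3 marbled, 1 spotted
marbled: 3 out of 4 → fraction 3/4
Expected count = 3/4 × 460 = 345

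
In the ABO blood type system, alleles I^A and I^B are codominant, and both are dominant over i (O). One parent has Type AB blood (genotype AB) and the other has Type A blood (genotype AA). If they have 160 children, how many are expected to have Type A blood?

Cross: AB × AA
Possible offspring genotypes: 2 AA, 2 AB
Blood type counts: 2 Type A, 2 Type AB
Probability of Type A: 2/4 = 1/2
Expected count = 1/2 × 160 = 80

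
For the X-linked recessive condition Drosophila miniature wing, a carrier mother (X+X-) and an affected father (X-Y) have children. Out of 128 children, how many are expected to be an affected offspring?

Cross: X+X- × X-Y
Offspring: 1 X+X-, 1 X+Y, 1 X-X-, 1 X-Y
Probability of an affected offspring: 2/4 = 1/2
Expected count = 1/2 × 128 = 64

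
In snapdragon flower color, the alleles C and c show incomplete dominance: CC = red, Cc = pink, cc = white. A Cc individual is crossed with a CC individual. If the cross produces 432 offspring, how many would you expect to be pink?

Punnett square for Cc × CC:
Offspring genotypes: 2 CC, 2 Cc
Phenotype counts: 2 red, 2 pink
pink: 2 out of 4 → fraction 1/2
Expected count = 1/2 × 432 = 216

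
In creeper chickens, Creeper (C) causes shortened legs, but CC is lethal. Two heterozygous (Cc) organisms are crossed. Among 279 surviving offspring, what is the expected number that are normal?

Cross: Cc × Cc
Punnett square offspring (before lethality): 1 CC, 2 Cc, 1 cc
The CC genotype is lethal (embryos die); surviving offspring: 2 Cc, 1 cc
normal: 1 out of 3 → fraction 1/3
Expected count = 1/3 × 279 = 93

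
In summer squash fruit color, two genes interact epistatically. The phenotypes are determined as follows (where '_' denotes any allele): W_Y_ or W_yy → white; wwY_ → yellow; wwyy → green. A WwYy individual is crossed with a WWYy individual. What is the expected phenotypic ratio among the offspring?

Cross: WwYy × WWYy — consider each gene separately:
W gene: Ww × WW → 2 WW, 2 Ww → 4 W_ (out of 4)
Y gene: Yy × Yy → 1 YY, 2 Yy, 1 yy → 3 Y_ : 1 yy (out of 4)
Genotype classes (out of 4 × 4 = 16): W_Y_ = 4×3 = 12; W_yy = 4×1 = 4
Apply the phenotype rules: W_Y_ (12) + W_yy (4) → white
Phenotype counts (out of 16): 16 white
Ratio: all white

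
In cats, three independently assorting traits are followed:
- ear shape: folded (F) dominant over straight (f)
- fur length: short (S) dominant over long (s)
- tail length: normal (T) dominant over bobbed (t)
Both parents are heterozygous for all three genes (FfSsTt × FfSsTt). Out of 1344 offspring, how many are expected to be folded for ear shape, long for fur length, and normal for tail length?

Trihybrid cross: FfSsTt × FfSsTt
Each trait segregates independently with a 3:1 phenotypic ratio, so each gene contributes 3/4 (dominant) or 1/4 (recessive).
Target: folded (ear shape), long (fur length), normal (tail length)
Probability = product of independent per-trait probabilities
= 3/4 × 1/4 × 3/4 = 9/64
Expected count = 9/64 × 1344 = 189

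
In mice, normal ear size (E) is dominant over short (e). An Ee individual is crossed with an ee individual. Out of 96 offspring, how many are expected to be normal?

Punnett square for Ee × ee:
Offspring genotypes: 2 Ee, 2 ee
normal: 2, short: 2
normal: 2 out of 4 → fraction 1/2
Expected count = 1/2 × 96 = 48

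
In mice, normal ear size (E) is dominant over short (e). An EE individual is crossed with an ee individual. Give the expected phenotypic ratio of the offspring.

Punnett square for EE × ee:
Offspring genotypes: 4 Ee
normal: 4, short: 0
Ratio: all normal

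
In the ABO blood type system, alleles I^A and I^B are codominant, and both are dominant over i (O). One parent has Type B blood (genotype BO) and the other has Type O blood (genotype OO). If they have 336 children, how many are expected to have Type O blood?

Cross: BO × OO
Possible offspring genotypes: 2 BO, 2 OO
Blood type counts: 2 Type B, 2 Type O
Probability of Type O: 2/4 = 1/2
Expected count = 1/2 × 336 = 168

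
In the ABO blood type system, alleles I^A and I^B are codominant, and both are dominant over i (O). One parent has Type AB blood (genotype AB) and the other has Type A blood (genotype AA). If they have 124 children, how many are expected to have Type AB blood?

Cross: AB × AA
Possible offspring genotypes: 2 AA, 2 AB
Blood type counts: 2 Type A, 2 Type AB
Probability of Type AB: 2/4 = 1/2
Expected count = 1/2 × 124 = 62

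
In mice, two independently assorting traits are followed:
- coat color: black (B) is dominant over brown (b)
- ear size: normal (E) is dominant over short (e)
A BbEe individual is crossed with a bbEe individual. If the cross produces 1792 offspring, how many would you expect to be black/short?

Dihybrid cross BbEe × bbEe — consider each gene separately:
coat color: Bb × bb → 2 Bb, 2 bb → 2 B_ : 2 bb (out of 4)
ear size: Ee × Ee → 1 EE, 2 Ee, 1 ee → 3 E_ : 1 ee (out of 4)
Combine (counts out of 4 × 4 = 16): black/normal (B_E_) = 2×3 = 6; black/short (B_ee) = 2×1 = 2; brown/normal (bbE_) = 2×3 = 6; brown/short (bbee) = 2×1 = 2
Phenotype counts (out of 16): 6 black/normal, 2 black/short, 6 brown/normal, 2 brown/short
black/short: 2 out of 16 → fraction 1/8
Expected count = 1/8 × 1792 = 224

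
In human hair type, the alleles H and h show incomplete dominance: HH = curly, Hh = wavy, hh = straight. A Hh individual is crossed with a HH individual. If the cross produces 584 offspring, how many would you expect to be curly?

Punnett square for Hh × HH:
Offspring genotypes: 2 HH, 2 Hh
Phenotype counts: 2 curly, 2 wavy
curly: 2 out of 4 → fraction 1/2
Expected count = 1/2 × 584 = 292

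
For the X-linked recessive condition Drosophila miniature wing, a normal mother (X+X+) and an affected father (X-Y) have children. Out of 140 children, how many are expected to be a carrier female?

Cross: X+X+ × X-Y
Offspring: 2 X+X-, 2 X+Y
Probability of a carrier female: 2/4 = 1/2
Expected count = 1/2 × 140 = 70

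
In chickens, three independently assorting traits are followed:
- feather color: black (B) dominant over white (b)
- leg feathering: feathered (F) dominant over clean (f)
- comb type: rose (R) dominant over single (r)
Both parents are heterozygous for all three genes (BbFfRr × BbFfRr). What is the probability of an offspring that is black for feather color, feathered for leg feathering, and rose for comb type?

Trihybrid cross: BbFfRr × BbFfRr
Each trait segregates independently with a 3:1 phenotypic ratio, so each gene contributes 3/4 (dominant) or 1/4 (recessive).
Target: black (feather color), feathered (leg feathering), rose (comb type)
Probability = product of independent per-trait probabilities
= 3/4 × 3/4 × 3/4 = 27/64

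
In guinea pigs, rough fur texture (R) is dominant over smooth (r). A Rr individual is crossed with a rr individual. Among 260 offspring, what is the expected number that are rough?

Punnett square for Rr × rr:
Offspring genotypes: 2 Rr, 2 rr
rough: 2, smooth: 2
rough: 2 out of 4 → fraction 1/2
Expected count = 1/2 × 260 = 130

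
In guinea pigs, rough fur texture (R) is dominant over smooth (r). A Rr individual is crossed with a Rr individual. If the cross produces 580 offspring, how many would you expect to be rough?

Punnett square for Rr × Rr:
Offspring genotypes: 1 RR, 2 Rr, 1 rr
rough: 3, smooth: 1
rough: 3 out of 4 → fraction 3/4
Expected count = 3/4 × 580 = 435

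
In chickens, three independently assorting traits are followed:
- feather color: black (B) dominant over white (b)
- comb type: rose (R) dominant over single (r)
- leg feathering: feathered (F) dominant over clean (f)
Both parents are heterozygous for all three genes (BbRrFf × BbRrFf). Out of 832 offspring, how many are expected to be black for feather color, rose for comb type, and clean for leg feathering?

Trihybrid cross: BbRrFf × BbRrFf
Each trait segregates independently with a 3:1 phenotypic ratio, so each gene contributes 3/4 (dominant) or 1/4 (recessive).
Target: black (feather color), rose (comb type), clean (leg feathering)
Probability = product of independent per-trait probabilities
= 3/4 × 3/4 × 1/4 = 9/64
Expected count = 9/64 × 832 = 117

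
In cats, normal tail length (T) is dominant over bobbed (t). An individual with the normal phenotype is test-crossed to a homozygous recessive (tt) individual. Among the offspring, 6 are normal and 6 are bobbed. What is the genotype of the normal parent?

Test cross: ? × tt
Offspring: 6 normal, 6 bobbed — approximately 1:1.
A 1:1 ratio in a test cross indicates the unknown parent is heterozygous (Tt).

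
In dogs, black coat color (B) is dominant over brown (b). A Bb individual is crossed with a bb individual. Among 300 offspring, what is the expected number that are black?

Punnett square for Bb × bb:
Offspring genotypes: 2 Bb, 2 bb
black: 2, brown: 2
black: 2 out of 4 → fraction 1/2
Expected count = 1/2 × 300 = 150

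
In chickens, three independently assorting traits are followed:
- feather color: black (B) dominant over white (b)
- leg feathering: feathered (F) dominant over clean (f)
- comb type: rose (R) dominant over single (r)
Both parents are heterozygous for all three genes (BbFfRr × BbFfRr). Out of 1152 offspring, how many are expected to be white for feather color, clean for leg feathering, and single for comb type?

Trihybrid cross: BbFfRr × BbFfRr
Each trait segregates independently with a 3:1 phenotypic ratio, so each gene contributes 3/4 (dominant) or 1/4 (recessive).
Target: white (feather color), clean (leg feathering), single (comb type)
Probability = product of independent per-trait probabilities
= 1/4 × 1/4 × 1/4 = 1/64
Expected count = 1/64 × 1152 = 18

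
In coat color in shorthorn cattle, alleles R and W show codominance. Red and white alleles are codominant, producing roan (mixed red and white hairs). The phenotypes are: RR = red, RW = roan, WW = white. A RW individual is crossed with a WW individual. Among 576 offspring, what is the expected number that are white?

Punnett square for RW × WW:
Offspring genotypes: 2 RW, 2 WW
Phenotype counts: 2 roan, 2 white
white: 2 out of 4 → fraction 1/2
Expected count = 1/2 × 576 = 288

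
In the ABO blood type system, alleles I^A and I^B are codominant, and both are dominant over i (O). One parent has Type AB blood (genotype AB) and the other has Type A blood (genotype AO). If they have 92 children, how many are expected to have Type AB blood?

Cross: AB × AO
Possible offspring genotypes: 1 AA, 1 AO, 1 AB, 1 BO
Blood type counts: 2 Type A, 1 Type AB, 1 Type B
Probability of Type AB: 1/4
Expected count = 1/4 × 92 = 23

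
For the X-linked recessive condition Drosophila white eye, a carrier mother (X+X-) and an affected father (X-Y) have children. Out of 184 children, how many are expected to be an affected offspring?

Cross: X+X- × X-Y
Offspring: 1 X+X-, 1 X+Y, 1 X-X-, 1 X-Y
Probability of an affected offspring: 2/4 = 1/2
Expected count = 1/2 × 184 = 92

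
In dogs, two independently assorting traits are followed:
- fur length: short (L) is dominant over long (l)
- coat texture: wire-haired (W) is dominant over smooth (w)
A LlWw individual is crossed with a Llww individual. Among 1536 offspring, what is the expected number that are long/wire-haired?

Dihybrid cross LlWw × Llww — consider each gene separately:
fur length: Ll × Ll → 1 LL, 2 Ll, 1 ll → 3 L_ : 1 ll (out of 4)
coat texture: Ww × ww → 2 Ww, 2 ww → 2 W_ : 2 ww (out of 4)
Combine (counts out of 4 × 4 = 16): short/wire-haired (L_W_) = 3×2 = 6; short/smooth (L_ww) = 3×2 = 6; long/wire-haired (llW_) = 1×2 = 2; long/smooth (llww) = 1×2 = 2
Phenotype counts (out of 16): 6 short/wire-haired, 6 short/smooth, 2 long/wire-haired, 2 long/smooth
long/wire-haired: 2 out of 16 → fraction 1/8
Expected count = 1/8 × 1536 = 192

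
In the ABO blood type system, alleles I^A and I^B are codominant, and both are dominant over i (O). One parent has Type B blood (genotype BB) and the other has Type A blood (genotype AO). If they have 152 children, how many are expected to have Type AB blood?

Cross: BB × AO
Possible offspring genotypes: 2 AB, 2 BO
Blood type counts: 2 Type AB, 2 Type B
Probability of Type AB: 2/4 = 1/2
Expected count = 1/2 × 152 = 76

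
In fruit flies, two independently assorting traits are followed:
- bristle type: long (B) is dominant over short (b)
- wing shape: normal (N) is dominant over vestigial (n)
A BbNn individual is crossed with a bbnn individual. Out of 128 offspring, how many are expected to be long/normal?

Dihybrid cross BbNn × bbnn — consider each gene separately:
bristle type: Bb × bb → 2 Bb, 2 bb → 2 B_ : 2 bb (out of 4)
wing shape: Nn × nn → 2 Nn, 2 nn → 2 N_ : 2 nn (out of 4)
Combine (counts out of 4 × 4 = 16): long/normal (B_N_) = 2×2 = 4; long/vestigial (B_nn) = 2×2 = 4; short/normal (bbN_) = 2×2 = 4; short/vestigial (bbnn) = 2×2 = 4
Phenotype counts (out of 16): 4 long/normal, 4 long/vestigial, 4 short/normal, 4 short/vestigial
long/normal: 4 out of 16 → fraction 1/4
Expected count = 1/4 × 128 = 32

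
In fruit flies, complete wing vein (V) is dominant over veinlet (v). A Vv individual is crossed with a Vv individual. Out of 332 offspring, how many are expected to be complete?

Punnett square for Vv × Vv:
Offspring genotypes: 1 VV, 2 Vv, 1 vv
complete: 3, veinlet: 1
complete: 3 out of 4 → fraction 3/4
Expected count = 3/4 × 332 = 249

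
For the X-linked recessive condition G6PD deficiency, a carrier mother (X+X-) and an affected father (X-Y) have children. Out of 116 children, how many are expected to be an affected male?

Cross: X+X- × X-Y
Offspring: 1 X+X-, 1 X+Y, 1 X-X-, 1 X-Y
Probability of an affected male: 1/4
Expected count = 1/4 × 116 = 29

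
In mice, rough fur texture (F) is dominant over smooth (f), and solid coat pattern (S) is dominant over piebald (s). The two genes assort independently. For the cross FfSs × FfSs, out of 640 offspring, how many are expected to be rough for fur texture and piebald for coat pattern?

Dihybrid cross FfSs × FfSs — consider each gene separately:
fur texture: Ff × Ff → 1 FF, 2 Ff, 1 ff → 3 F_ : 1 ff (out of 4)
coat pattern: Ss × Ss → 1 SS, 2 Ss, 1 ss → 3 S_ : 1 ss (out of 4)
Looking for: rough (F_) and piebald (ss)
P(rough) = 3/4, P(piebald) = 1/4
P(both) = 3/4 × 1/4 = 3/16
Expected count = 3/16 × 640 = 120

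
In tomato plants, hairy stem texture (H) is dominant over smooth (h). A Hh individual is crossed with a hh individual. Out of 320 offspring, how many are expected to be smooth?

Punnett square for Hh × hh:
Offspring genotypes: 2 Hh, 2 hh
hairy: 2, smooth: 2
smooth: 2 out of 4 → fraction 1/2
Expected count = 1/2 × 320 = 160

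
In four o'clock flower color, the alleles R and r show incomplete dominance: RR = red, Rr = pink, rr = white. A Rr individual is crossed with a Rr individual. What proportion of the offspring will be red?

Punnett square for Rr × Rr:
Offspring genotypes: 1 RR, 2 Rr, 1 rr
Phenotype counts: 1 red, 2 pink, 1 white
red: 1 out of 4
Probability: 1/4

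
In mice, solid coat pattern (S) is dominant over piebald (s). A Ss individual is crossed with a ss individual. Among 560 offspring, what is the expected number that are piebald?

Punnett square for Ss × ss:
Offspring genotypes: 2 Ss, 2 ss
solid: 2, piebald: 2
piebald: 2 out of 4 → fraction 1/2
Expected count = 1/2 × 560 = 280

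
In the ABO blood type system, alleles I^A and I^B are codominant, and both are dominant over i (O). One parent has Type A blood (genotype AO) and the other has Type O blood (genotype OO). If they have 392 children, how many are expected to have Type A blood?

Cross: AO × OO
Possible offspring genotypes: 2 AO, 2 OO
Blood type counts: 2 Type A, 2 Type O
Probability of Type A: 2/4 = 1/2
Expected count = 1/2 × 392 = 196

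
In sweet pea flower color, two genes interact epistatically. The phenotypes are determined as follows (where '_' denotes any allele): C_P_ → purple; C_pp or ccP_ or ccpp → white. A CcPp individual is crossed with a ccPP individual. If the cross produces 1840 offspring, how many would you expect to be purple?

Cross: CcPp × ccPP — consider each gene separately:
C gene: Cc × cc → 2 Cc, 2 cc → 2 C_ : 2 cc (out of 4)
P gene: Pp × PP → 2 PP, 2 Pp → 4 P_ (out of 4)
Genotype classes (out of 4 × 4 = 16): C_P_ = 2×4 = 8; ccP_ = 2×4 = 8
Apply the phenotype rules: C_P_ (8) → purple; ccP_ (8) → white
Phenotype counts (out of 16): 8 purple, 8 white
purple: 8 out of 16 → fraction 1/2
Expected count = 1/2 × 1840 = 920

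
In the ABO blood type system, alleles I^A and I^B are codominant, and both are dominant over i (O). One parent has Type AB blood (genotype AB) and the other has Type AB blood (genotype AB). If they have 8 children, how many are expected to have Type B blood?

Cross: AB × AB
Possible offspring genotypes: 1 AA, 2 AB, 1 BB
Blood type counts: 1 Type A, 2 Type AB, 1 Type B
Probability of Type B: 1/4
Expected count = 1/4 × 8 = 2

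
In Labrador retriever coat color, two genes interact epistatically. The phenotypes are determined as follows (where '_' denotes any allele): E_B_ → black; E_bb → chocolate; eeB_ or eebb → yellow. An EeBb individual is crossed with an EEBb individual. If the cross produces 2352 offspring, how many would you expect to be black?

Cross: EeBb × EEBb — consider each gene separately:
E gene: Ee × EE → 2 EE, 2 Ee → 4 E_ (out of 4)
B gene: Bb × Bb → 1 BB, 2 Bb, 1 bb → 3 B_ : 1 bb (out of 4)
Genotype classes (out of 4 × 4 = 16): E_B_ = 4×3 = 12; E_bb = 4×1 = 4
Apply the phenotype rules: E_B_ (12) → black; E_bb (4) → chocolate
Phenotype counts (out of 16): 12 black, 4 chocolate
black: 12 out of 16 → fraction 3/4
Expected count = 3/4 × 2352 = 1764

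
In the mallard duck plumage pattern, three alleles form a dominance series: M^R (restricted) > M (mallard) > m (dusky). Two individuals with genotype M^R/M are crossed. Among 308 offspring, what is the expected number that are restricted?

Cross: M^R/M × M^R/M
Allele dominance: M^R > M > m
Offspring genotypes: 1 M^R/M^R, 2 M^R/M, 1 M/M
Phenotype counts: 3 restricted, 1 mallard
restricted: 3 out of 4 → fraction 3/4
Expected count = 3/4 × 308 = 231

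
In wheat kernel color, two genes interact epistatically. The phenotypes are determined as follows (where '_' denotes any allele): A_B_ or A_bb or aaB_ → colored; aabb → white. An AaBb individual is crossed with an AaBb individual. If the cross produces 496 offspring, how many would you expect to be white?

Cross: AaBb × AaBb — consider each gene separately:
A gene: Aa × Aa → 1 AA, 2 Aa, 1 aa → 3 A_ : 1 aa (out of 4)
B gene: Bb × Bb → 1 BB, 2 Bb, 1 bb → 3 B_ : 1 bb (out of 4)
Genotype classes (out of 4 × 4 = 16): A_B_ = 3×3 = 9; A_bb = 3×1 = 3; aaB_ = 1×3 = 3; aabb = 1×1 = 1
Apply the phenotype rules: A_B_ (9) + A_bb (3) + aaB_ (3) → colored; aabb (1) → white
Phenotype counts (out of 16): 15 colored, 1 white
white: 1 out of 16 → fraction 1/16
Expected count = 1/16 × 496 = 31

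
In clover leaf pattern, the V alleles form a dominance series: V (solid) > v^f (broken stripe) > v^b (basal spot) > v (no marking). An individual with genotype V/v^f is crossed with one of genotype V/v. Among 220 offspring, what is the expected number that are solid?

Cross: V/v^f × V/v
Allele dominance: V > v^f > v^b > v
Offspring genotypes: 1 V/V, 1 V/v, 1 V/v^f, 1 v^f/v
Phenotype counts: 3 solid, 1 broken stripe
solid: 3 out of 4 → fraction 3/4
Expected count = 3/4 × 220 = 165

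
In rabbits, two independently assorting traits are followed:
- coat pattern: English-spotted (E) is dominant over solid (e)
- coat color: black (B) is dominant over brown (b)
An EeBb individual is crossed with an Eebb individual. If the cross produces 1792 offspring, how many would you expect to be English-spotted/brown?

Dihybrid cross EeBb × Eebb — consider each gene separately:
coat pattern: Ee × Ee → 1 EE, 2 Ee, 1 ee → 3 E_ : 1 ee (out of 4)
coat color: Bb × bb → 2 Bb, 2 bb → 2 B_ : 2 bb (out of 4)
Combine (counts out of 4 × 4 = 16): English-spotted/black (E_B_) = 3×2 = 6; English-spotted/brown (E_bb) = 3×2 = 6; solid/black (eeB_) = 1×2 = 2; solid/brown (eebb) = 1×2 = 2
Phenotype counts (out of 16): 6 English-spotted/black, 6 English-spotted/brown, 2 solid/black, 2 solid/brown
English-spotted/brown: 6 out of 16 → fraction 3/8
Expected count = 3/8 × 1792 = 672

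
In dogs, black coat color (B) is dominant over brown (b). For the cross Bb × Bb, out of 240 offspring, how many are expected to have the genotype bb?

Punnett square for Bb × Bb:
Offspring genotypes: 1 BB, 2 Bb, 1 bb
Total offspring: 4
Count with target: 1
Probability: 1/4
Expected count = 1/4 × 240 = 60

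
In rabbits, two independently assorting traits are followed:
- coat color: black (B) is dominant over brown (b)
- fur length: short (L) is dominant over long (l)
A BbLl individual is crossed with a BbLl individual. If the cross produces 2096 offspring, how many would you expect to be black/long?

Dihybrid cross BbLl × BbLl — consider each gene separately:
coat color: Bb × Bb → 1 BB, 2 Bb, 1 bb → 3 B_ : 1 bb (out of 4)
fur length: Ll × Ll → 1 LL, 2 Ll, 1 ll → 3 L_ : 1 ll (out of 4)
Combine (counts out of 4 × 4 = 16): black/short (B_L_) = 3×3 = 9; black/long (B_ll) = 3×1 = 3; brown/short (bbL_) = 1×3 = 3; brown/long (bbll) = 1×1 = 1
Phenotype counts (out of 16): 9 black/short, 3 black/long, 3 brown/short, 1 brown/long
black/long: 3 out of 16 → fraction 3/16
Expected count = 3/16 × 2096 = 393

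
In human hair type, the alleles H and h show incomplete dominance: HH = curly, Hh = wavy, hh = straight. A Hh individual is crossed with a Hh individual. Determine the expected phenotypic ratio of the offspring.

Punnett square for Hh × Hh:
Offspring genotypes: 1 HH, 2 Hh, 1 hh
Phenotype counts: 1 curly, 2 wavy, 1 straight
Ratio: 1 curly : 2 wavy : 1 straight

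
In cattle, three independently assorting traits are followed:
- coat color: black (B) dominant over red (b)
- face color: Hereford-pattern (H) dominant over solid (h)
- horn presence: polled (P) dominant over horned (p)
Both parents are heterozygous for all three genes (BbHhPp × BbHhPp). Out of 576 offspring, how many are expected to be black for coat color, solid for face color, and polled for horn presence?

Trihybrid cross: BbHhPp × BbHhPp
Each trait segregates independently with a 3:1 phenotypic ratio, so each gene contributes 3/4 (dominant) or 1/4 (recessive).
Target: black (coat color), solid (face color), polled (horn presence)
Probability = product of independent per-trait probabilities
= 3/4 × 1/4 × 3/4 = 9/64
Expected count = 9/64 × 576 = 81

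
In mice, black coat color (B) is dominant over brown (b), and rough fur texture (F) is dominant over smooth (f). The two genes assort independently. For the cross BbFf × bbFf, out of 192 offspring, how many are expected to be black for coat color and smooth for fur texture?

Dihybrid cross BbFf × bbFf — consider each gene separately:
coat color: Bb × bb → 2 Bb, 2 bb → 2 B_ : 2 bb (out of 4)
fur texture: Ff × Ff → 1 FF, 2 Ff, 1 ff → 3 F_ : 1 ff (out of 4)
Looking for: black (B_) and smooth (ff)
P(black) = 2/4, P(smooth) = 1/4
P(both) = 2/4 × 1/4 = 2/16 = 1/8
Expected count = 1/8 × 192 = 24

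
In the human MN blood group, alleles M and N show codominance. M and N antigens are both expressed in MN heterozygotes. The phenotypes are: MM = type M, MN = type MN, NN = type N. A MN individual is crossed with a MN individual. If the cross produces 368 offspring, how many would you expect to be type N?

Punnett square for MN × MN:
Offspring genotypes: 1 MM, 2 MN, 1 NN
Phenotype counts: 1 type M, 2 type MN, 1 type N
type N: 1 out of 4 → fraction 1/4
Expected count = 1/4 × 368 = 92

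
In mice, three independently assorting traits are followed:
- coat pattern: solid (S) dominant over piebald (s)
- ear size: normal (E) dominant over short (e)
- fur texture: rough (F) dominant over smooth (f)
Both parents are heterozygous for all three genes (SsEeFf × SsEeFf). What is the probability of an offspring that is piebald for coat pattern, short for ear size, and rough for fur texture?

Trihybrid cross: SsEeFf × SsEeFf
Each trait segregates independently with a 3:1 phenotypic ratio, so each gene contributes 3/4 (dominant) or 1/4 (recessive).
Target: piebald (coat pattern), short (ear size), rough (fur texture)
Probability = product of independent per-trait probabilities
= 1/4 × 1/4 × 3/4 = 3/64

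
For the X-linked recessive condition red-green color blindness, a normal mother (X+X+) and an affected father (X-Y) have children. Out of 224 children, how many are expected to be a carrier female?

Cross: X+X+ × X-Y
Offspring: 2 X+X-, 2 X+Y
Probability of a carrier female: 2/4 = 1/2
Expected count = 1/2 × 224 = 112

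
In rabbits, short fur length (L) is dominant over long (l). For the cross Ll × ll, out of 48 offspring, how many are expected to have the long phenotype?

Punnett square for Ll × ll:
Offspring genotypes: 2 Ll, 2 ll
Total offspring: 4
Count with target: 2
Probability: 2/4 = 1/2
Expected count = 1/2 × 48 = 24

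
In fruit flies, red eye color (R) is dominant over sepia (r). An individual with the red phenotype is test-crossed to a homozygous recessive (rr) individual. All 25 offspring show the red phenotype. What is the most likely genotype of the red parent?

Test cross: ? × rr
All offspring are red.
If the unknown parent were heterozygous (Rr), about half of 25 offspring would be sepia; none are. The unknown parent is most likely homozygous dominant (RR).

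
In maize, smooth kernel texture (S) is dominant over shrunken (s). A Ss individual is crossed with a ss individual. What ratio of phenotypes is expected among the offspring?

Punnett square for Ss × ss:
Offspring genotypes: 2 Ss, 2 ss
smooth: 2, shrunken: 2
Ratio: 1:1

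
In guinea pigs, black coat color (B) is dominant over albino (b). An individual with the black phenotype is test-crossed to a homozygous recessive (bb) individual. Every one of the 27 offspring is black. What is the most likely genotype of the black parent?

Test cross: ? × bb
All offspring are black.
If the unknown parent were heterozygous (Bb), about half of 27 offspring would be albino; none are. The unknown parent is most likely homozygous dominant (BB).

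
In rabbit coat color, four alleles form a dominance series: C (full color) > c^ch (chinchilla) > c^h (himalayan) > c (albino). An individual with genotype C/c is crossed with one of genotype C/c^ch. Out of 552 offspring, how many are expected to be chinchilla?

Cross: C/c × C/c^ch
Allele dominance: C > c^ch > c^h > c
Offspring genotypes: 1 C/C, 1 C/c^ch, 1 C/c, 1 c^ch/c
Phenotype counts: 3 full color, 1 chinchilla
chinchilla: 1 out of 4 → fraction 1/4
Expected count = 1/4 × 552 = 138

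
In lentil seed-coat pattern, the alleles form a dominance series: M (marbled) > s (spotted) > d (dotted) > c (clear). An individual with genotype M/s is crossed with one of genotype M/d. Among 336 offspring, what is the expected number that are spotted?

Cross: M/s × M/d
Allele dominance: M > s > d > c
Offspring genotypes: 1 M/M, 1 M/d, 1 M/s, 1 s/d
Phenotype counts: 3 marbled, 1 spotted
spotted: 1 out of 4 → fraction 1/4
Expected count = 1/4 × 336 = 84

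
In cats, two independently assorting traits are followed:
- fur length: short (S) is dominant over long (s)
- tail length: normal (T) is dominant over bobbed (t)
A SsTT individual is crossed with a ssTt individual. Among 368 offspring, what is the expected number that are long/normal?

Dihybrid cross SsTT × ssTt — consider each gene separately:
fur length: Ss × ss → 2 Ss, 2 ss → 2 S_ : 2 ss (out of 4)
tail length: TT × Tt → 2 TT, 2 Tt → 4 T_ (out of 4)
Combine (counts out of 4 × 4 = 16): short/normal (S_T_) = 2×4 = 8; long/normal (ssT_) = 2×4 = 8
Phenotype counts (out of 16): 8 short/normal, 8 long/normal
long/normal: 8 out of 16 → fraction 1/2
Expected count = 1/2 × 368 = 184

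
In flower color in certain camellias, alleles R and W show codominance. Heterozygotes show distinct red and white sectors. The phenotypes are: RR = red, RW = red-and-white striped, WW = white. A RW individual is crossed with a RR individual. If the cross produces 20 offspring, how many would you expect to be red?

Punnett square for RW × RR:
Offspring genotypes: 2 RR, 2 RW
Phenotype counts: 2 red, 2 red-and-white striped
red: 2 out of 4 → fraction 1/2
Expected count = 1/2 × 20 = 10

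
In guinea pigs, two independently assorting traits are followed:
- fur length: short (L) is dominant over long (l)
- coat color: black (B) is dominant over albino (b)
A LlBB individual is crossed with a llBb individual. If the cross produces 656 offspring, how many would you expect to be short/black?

Dihybrid cross LlBB × llBb — consider each gene separately:
fur length: Ll × ll → 2 Ll, 2 ll → 2 L_ : 2 ll (out of 4)
coat color: BB × Bb → 2 BB, 2 Bb → 4 B_ (out of 4)
Combine (counts out of 4 × 4 = 16): short/black (L_B_) = 2×4 = 8; long/black (llB_) = 2×4 = 8
Phenotype counts (out of 16): 8 short/black, 8 long/black
short/black: 8 out of 16 → fraction 1/2
Expected count = 1/2 × 656 = 328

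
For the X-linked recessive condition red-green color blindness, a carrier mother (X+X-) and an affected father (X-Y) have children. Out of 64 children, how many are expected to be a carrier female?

Cross: X+X- × X-Y
Offspring: 1 X+X-, 1 X+Y, 1 X-X-, 1 X-Y
Probability of a carrier female: 1/4
Expected count = 1/4 × 64 = 16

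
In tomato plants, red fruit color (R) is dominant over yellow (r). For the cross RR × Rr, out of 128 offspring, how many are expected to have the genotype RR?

Punnett square for RR × Rr:
Offspring genotypes: 2 RR, 2 Rr
Total offspring: 4
Count with target: 2
Probability: 2/4 = 1/2
Expected count = 1/2 × 128 = 64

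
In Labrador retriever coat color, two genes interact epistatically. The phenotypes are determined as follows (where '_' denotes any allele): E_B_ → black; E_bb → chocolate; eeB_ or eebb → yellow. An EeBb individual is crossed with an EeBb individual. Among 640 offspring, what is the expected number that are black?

Cross: EeBb × EeBb — consider each gene separately:
E gene: Ee × Ee → 1 EE, 2 Ee, 1 ee → 3 E_ : 1 ee (out of 4)
B gene: Bb × Bb → 1 BB, 2 Bb, 1 bb → 3 B_ : 1 bb (out of 4)
Genotype classes (out of 4 × 4 = 16): E_B_ = 3×3 = 9; E_bb = 3×1 = 3; eeB_ = 1×3 = 3; eebb = 1×1 = 1
Apply the phenotype rules: E_B_ (9) → black; E_bb (3) → chocolate; eeB_ (3) + eebb (1) → yellow
Phenotype counts (out of 16): 9 black, 3 chocolate, 4 yellow
black: 9 out of 16 → fraction 9/16
Expected count = 9/16 × 640 = 360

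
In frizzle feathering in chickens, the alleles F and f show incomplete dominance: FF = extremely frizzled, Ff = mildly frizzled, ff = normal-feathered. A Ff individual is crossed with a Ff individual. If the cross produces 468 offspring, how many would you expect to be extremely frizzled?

Punnett square for Ff × Ff:
Offspring genotypes: 1 FF, 2 Ff, 1 ff
Phenotype counts: 1 extremely frizzled, 2 mildly frizzled, 1 normal-feathered
extremely frizzled: 1 out of 4 → fraction 1/4
Expected count = 1/4 × 468 = 117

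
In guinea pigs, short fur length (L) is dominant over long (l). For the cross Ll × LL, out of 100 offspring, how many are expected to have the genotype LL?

Punnett square for Ll × LL:
Offspring genotypes: 2 LL, 2 Ll
Total offspring: 4
Count with target: 2
Probability: 2/4 = 1/2
Expected count = 1/2 × 100 = 50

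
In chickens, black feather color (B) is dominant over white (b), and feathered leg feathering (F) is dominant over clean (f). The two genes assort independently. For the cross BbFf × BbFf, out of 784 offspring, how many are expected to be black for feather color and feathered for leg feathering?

Dihybrid cross BbFf × BbFf — consider each gene separately:
feather color: Bb × Bb → 1 BB, 2 Bb, 1 bb → 3 B_ : 1 bb (out of 4)
leg feathering: Ff × Ff → 1 FF, 2 Ff, 1 ff → 3 F_ : 1 ff (out of 4)
Looking for: black (B_) and feathered (F_)
P(black) = 3/4, P(feathered) = 3/4
P(both) = 3/4 × 3/4 = 9/16
Expected count = 9/16 × 784 = 441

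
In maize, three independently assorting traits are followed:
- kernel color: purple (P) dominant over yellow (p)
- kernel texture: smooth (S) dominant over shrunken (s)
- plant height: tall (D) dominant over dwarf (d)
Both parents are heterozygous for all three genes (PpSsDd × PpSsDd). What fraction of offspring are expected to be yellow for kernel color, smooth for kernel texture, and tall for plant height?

Trihybrid cross: PpSsDd × PpSsDd
Each trait segregates independently with a 3:1 phenotypic ratio, so each gene contributes 3/4 (dominant) or 1/4 (recessive).
Target: yellow (kernel color), smooth (kernel texture), tall (plant height)
Probability = product of independent per-trait probabilities
= 1/4 × 3/4 × 3/4 = 9/64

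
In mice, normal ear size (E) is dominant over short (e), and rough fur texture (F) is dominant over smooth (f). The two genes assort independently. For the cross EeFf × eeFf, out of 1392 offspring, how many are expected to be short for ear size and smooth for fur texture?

Dihybrid cross EeFf × eeFf — consider each gene separately:
ear size: Ee × ee → 2 Ee, 2 ee → 2 E_ : 2 ee (out of 4)
fur texture: Ff × Ff → 1 FF, 2 Ff, 1 ff → 3 F_ : 1 ff (out of 4)
Looking for: short (ee) and smooth (ff)
P(short) = 2/4, P(smooth) = 1/4
P(both) = 2/4 × 1/4 = 2/16 = 1/8
Expected count = 1/8 × 1392 = 174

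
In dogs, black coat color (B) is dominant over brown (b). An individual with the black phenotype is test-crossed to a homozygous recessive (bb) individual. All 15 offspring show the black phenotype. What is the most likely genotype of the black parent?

Test cross: ? × bb
All offspring are black.
If the unknown parent were heterozygous (Bb), about half of 15 offspring would be brown; none are. The unknown parent is most likely homozygous dominant (BB).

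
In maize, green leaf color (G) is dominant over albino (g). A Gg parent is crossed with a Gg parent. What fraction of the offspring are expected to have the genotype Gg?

Punnett square for Gg × Gg:
Offspring genotypes: 1 GG, 2 Gg, 1 gg
Total offspring: 4
Count with target: 2
Probability: 2/4 = 1/2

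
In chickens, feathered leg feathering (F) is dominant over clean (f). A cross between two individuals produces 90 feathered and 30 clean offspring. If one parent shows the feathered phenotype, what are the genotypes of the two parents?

Observed offspring: 90 feathered, 30 clean
The observed ratio simplifies to 3:1. Clean (ff) offspring appear, so each parent must contribute one f allele. The parent stated to show feathered carries F, so it is Ff. The other parent is then either Ff or ff: Ff × ff would give a 1:1 split, whereas Ff × Ff gives 3:1 — matching the data. So both parents are heterozygous (Ff × Ff).
Parent genotypes: Ff × Ff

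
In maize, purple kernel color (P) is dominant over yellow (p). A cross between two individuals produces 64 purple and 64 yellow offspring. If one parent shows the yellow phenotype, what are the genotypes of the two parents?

Observed offspring: 64 purple, 64 yellow
The observed ratio simplifies to 1:1. One parent shows yellow, so its genotype must be pp. A 1:1 offspring split requires the other parent to be heterozygous (Pp).
Parent genotypes: pp × Pp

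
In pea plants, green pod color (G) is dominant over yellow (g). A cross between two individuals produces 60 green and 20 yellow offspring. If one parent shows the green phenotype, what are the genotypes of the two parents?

Observed offspring: 60 green, 20 yellow
The observed ratio simplifies to 3:1. Yellow (gg) offspring appear, so each parent must contribute one g allele. The parent stated to show green carries G, so it is Gg. The other parent is then either Gg or gg: Gg × gg would give a 1:1 split, whereas Gg × Gg gives 3:1 — matching the data. So both parents are heterozygous (Gg × Gg).
Parent genotypes: Gg × Gg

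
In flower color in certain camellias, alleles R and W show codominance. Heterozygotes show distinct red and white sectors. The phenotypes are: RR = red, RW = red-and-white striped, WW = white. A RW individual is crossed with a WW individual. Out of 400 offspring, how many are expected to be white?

Punnett square for RW × WW:
Offspring genotypes: 2 RW, 2 WW
Phenotype counts: 2 red-and-white striped, 2 white
white: 2 out of 4 → fraction 1/2
Expected count = 1/2 × 400 = 200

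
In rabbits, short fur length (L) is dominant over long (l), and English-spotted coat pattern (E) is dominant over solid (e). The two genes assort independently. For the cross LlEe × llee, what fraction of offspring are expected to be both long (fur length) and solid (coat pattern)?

Dihybrid cross LlEe × llee — consider each gene separately:
fur length: Ll × ll → 2 Ll, 2 ll → 2 L_ : 2 ll (out of 4)
coat pattern: Ee × ee → 2 Ee, 2 ee → 2 E_ : 2 ee (out of 4)
Looking for: long (ll) and solid (ee)
P(long) = 2/4, P(solid) = 2/4
P(both) = 2/4 × 2/4 = 4/16 = 1/4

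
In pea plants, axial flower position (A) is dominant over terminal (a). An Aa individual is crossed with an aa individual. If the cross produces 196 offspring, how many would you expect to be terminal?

Punnett square for Aa × aa:
Offspring genotypes: 2 Aa, 2 aa
axial: 2, terminal: 2
terminal: 2 out of 4 → fraction 1/2
Expected count = 1/2 × 196 = 98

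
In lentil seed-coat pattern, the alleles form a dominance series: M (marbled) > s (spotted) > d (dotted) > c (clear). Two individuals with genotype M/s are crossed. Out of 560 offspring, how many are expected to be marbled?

Cross: M/s × M/s
Allele dominance: M > s > d > c
Offspring genotypes: 1 M/M, 2 M/s, 1 s/s
Phenotype counts: 3 marbled, 1 spotted
marbled: 3 out of 4 → fraction 3/4
Expected count = 3/4 × 560 = 420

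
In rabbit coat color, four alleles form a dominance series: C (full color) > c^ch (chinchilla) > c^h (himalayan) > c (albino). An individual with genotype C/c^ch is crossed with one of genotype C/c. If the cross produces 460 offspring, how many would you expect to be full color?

Cross: C/c^ch × C/c
Allele dominance: C > c^ch > c^h > c
Offspring genotypes: 1 C/C, 1 C/c, 1 C/c^ch, 1 c^ch/c
Phenotype counts: 3 full color, 1 chinchilla
full color: 3 out of 4 → fraction 3/4
Expected count = 3/4 × 460 = 345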